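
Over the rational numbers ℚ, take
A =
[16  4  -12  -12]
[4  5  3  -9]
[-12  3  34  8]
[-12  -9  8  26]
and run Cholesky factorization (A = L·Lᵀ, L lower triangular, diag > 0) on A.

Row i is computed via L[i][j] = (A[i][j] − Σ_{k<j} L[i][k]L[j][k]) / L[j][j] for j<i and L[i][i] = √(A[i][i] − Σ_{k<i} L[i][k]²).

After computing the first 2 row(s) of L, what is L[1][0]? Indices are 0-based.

Step 1: L[0][0] = √(16) = 4.
  L[1][0] = (4) / L[0][0] = 1.
Step 2: L[1][1] = √(4) = 2.

L[1][0] = 1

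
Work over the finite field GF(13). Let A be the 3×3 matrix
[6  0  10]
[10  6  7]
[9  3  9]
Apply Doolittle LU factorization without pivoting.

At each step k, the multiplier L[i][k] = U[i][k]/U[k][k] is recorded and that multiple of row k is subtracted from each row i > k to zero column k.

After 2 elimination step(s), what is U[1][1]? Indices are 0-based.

Step 1: pivot at (0,0) is 6.
  row1 ← row1 − (6)·row0  ⇒  L[1][0]=6, U row1=(0, 6, 12)
  row2 ← row2 − (8)·row0  ⇒  L[2][0]=8, U row2=(0, 3, 7)
Step 2: pivot at (1,1) is 6.
  row2 ← row2 − (7)·row1  ⇒  L[2][1]=7, U row2=(0, 0, 1)

U[1][1] = 6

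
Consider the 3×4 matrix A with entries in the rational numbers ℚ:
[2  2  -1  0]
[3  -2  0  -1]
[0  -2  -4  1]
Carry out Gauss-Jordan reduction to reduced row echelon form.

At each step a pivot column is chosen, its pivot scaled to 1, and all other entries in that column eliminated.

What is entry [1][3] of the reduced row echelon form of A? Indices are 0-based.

step 1: normalize row 0 (÷2) = (1, 1, -1/2, 0)
  row 1: subtract 3×row0 = (0, -5, 3/2, -1)
step 2: normalize row 1 (÷-5) = (0, 1, -3/10, 1/5)
  row 0: subtract 1×row1 = (1, 0, -1/5, -1/5)
  row 2: subtract -2×row1 = (0, 0, -23/5, 7/5)
step 3: normalize row 2 (÷-23/5) = (0, 0, 1, -7/23)
  row 0: subtract -1/5×row2 = (1, 0, 0, -6/23)
  row 1: subtract -3/10×row2 = (0, 1, 0, 5/46)

M[1][3] = 5/46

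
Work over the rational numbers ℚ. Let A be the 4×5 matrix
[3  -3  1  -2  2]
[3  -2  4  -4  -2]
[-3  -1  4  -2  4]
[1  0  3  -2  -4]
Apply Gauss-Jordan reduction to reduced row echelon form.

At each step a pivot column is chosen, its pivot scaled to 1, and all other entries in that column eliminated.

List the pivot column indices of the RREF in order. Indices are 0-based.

pivot columns: 0, 1, 2, 3

step 1: normalize row 0 (÷3) = (1, -1, 1/3, -2/3, 2/3)
  row 1: subtract 3×row0 = (0, 1, 3, -2, -4)
  row 2: subtract -3×row0 = (0, -4, 5, -4, 6)
  row 3: subtract 1×row0 = (0, 1, 8/3, -4/3, -14/3)
step 2: normalize row 1 (÷1) = (0, 1, 3, -2, -4)
  row 0: subtract -1×row1 = (1, 0, 10/3, -8/3, -10/3)
  row 2: subtract -4×row1 = (0, 0, 17, -12, -10)
  row 3: subtract 1×row1 = (0, 0, -1/3, 2/3, -2/3)
step 3: normalize row 2 (÷17) = (0, 0, 1, -12/17, -10/17)
  row 0: subtract 10/3×row2 = (1, 0, 0, -16/51, -70/51)
  row 1: subtract 3×row2 = (0, 1, 0, 2/17, -38/17)
  row 3: subtract -1/3×row2 = (0, 0, 0, 22/51, -44/51)
step 4: normalize row 3 (÷22/51) = (0, 0, 0, 1, -2)
  row 0: subtract -16/51×row3 = (1, 0, 0, 0, -2)
  row 1: subtract 2/17×row3 = (0, 1, 0, 0, -2)
  row 2: subtract -12/17×row3 = (0, 0, 1, 0, -2)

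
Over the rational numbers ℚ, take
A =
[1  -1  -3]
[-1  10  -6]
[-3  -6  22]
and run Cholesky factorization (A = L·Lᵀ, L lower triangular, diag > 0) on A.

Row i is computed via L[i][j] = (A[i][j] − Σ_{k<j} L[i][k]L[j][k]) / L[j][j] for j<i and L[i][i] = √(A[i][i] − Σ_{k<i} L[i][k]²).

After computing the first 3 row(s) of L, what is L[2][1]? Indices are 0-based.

Step 1: L[0][0] = √(1) = 1.
  L[1][0] = (-1) / L[0][0] = -1.
Step 2: L[1][1] = √(9) = 3.
  L[2][0] = (-3) / L[0][0] = -3.
  L[2][1] = (-9) / L[1][1] = -3.
Step 3: L[2][2] = √(4) = 2.

L[2][1] = -3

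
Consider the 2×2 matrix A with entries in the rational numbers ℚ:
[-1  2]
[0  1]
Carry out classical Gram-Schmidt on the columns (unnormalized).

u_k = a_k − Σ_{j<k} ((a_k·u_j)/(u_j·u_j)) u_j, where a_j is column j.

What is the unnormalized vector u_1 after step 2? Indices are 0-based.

Step 1: u_0 = a_0 = (-1, 0).
Step 2: u_1 = a_1 − (-2)·u_0 = (0, 1).

u_1 = (0, 1)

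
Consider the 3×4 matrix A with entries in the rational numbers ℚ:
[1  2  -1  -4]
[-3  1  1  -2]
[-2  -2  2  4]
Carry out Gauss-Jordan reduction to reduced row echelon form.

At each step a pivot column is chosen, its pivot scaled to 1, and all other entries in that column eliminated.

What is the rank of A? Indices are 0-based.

rank = 3

pivot(0,0)=1: scale R0 → (1, 2, -1, -4)
  clear (1,0): R1 −= (-3)R0 → (0, 7, -2, -14)
  clear (2,0): R2 −= (-2)R0 → (0, 2, 0, -4)
pivot(1,1)=7: scale R1 → (0, 1, -2/7, -2)
  clear (0,1): R0 −= (2)R1 → (1, 0, -3/7, 0)
  clear (2,1): R2 −= (2)R1 → (0, 0, 4/7, 0)
pivot(2,2)=4/7: scale R2 → (0, 0, 1, 0)
  clear (0,2): R0 −= (-3/7)R2 → (1, 0, 0, 0)
  clear (1,2): R1 −= (-2/7)R2 → (0, 1, 0, -2)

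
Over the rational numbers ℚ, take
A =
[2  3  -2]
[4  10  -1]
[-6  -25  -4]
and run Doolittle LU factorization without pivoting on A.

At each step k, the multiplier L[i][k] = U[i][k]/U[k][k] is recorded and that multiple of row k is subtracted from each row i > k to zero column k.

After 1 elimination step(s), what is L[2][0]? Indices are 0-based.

[col 0] pivot 2
  R1 -= 2*R0 → (0, 4, 3)  (L[1][0] := 2)
  R2 -= -3*R0 → (0, -16, -10)  (L[2][0] := -3)

L[2][0] = -3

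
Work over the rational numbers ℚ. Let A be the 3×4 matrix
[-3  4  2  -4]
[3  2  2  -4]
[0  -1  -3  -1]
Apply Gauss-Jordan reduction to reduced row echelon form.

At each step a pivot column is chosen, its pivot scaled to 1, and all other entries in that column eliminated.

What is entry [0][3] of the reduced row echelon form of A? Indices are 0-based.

M[0][3] = -2/3

pivot(0,0)=-3: scale R0 → (1, -4/3, -2/3, 4/3)
  clear (1,0): R1 −= (3)R0 → (0, 6, 4, -8)
pivot(1,1)=6: scale R1 → (0, 1, 2/3, -4/3)
  clear (0,1): R0 −= (-4/3)R1 → (1, 0, 2/9, -4/9)
  clear (2,1): R2 −= (-1)R1 → (0, 0, -7/3, -7/3)
pivot(2,2)=-7/3: scale R2 → (0, 0, 1, 1)
  clear (0,2): R0 −= (2/9)R2 → (1, 0, 0, -2/3)
  clear (1,2): R1 −= (2/3)R2 → (0, 1, 0, -2)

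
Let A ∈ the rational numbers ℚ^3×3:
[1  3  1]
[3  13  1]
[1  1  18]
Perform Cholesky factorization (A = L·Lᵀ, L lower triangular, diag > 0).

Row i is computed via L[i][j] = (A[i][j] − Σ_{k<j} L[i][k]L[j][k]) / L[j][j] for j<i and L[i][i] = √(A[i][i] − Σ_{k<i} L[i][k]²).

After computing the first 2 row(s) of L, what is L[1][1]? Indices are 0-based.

Step 1: L[0][0] = √(1) = 1.
  L[1][0] = (3) / L[0][0] = 3.
Step 2: L[1][1] = √(4) = 2.

L[1][1] = 2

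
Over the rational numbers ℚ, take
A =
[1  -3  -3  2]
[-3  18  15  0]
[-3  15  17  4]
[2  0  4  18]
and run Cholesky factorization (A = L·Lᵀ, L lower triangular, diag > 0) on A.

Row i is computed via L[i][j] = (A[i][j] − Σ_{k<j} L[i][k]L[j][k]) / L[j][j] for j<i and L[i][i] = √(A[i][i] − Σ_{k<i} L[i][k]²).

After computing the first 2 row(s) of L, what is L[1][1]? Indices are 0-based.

L[1][1] = 3

Step 1: L[0][0] = √(1) = 1.
  L[1][0] = (-3) / L[0][0] = -3.
Step 2: L[1][1] = √(9) = 3.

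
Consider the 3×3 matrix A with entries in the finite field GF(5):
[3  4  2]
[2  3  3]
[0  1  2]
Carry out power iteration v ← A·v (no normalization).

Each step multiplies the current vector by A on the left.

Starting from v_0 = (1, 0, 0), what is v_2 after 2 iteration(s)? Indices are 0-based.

v_0 = (1, 0, 0).
v_1 = A·v_0 = (3, 2, 0).
v_2 = A·v_1 = (2, 2, 2).

v_2 = (2, 2, 2)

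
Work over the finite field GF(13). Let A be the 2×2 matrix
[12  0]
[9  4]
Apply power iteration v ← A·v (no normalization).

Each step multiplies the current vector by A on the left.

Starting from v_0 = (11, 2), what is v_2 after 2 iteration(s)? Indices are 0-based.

v_0 = (11, 2).
v_1 = A·v_0 = (2, 3).
v_2 = A·v_1 = (11, 4).

v_2 = (11, 4)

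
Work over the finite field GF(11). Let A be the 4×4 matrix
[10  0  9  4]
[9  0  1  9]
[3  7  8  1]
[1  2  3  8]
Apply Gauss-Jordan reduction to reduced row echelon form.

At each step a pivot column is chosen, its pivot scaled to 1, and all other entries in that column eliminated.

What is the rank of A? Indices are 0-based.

[1] R0 /= 10  ⇒  (1, 0, 2, 7)
     R1 -= 9·R0  ⇒  (0, 0, 5, 1)
     R2 -= 3·R0  ⇒  (0, 7, 2, 2)
     R3 -= 1·R0  ⇒  (0, 2, 1, 1)
[2] R1 <-> R2
[2] R1 /= 7  ⇒  (0, 1, 5, 5)
     R3 -= 2·R1  ⇒  (0, 0, 2, 2)
[3] R2 /= 5  ⇒  (0, 0, 1, 9)
     R0 -= 2·R2  ⇒  (1, 0, 0, 0)
     R1 -= 5·R2  ⇒  (0, 1, 0, 4)
     R3 -= 2·R2  ⇒  (0, 0, 0, 6)
[4] R3 /= 6  ⇒  (0, 0, 0, 1)
     R1 -= 4·R3  ⇒  (0, 1, 0, 0)
     R2 -= 9·R3  ⇒  (0, 0, 1, 0)

rank = 4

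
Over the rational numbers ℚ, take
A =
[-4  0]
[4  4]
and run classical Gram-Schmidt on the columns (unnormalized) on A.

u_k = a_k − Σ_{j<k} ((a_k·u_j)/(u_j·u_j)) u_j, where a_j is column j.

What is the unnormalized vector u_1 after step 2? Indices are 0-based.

u_1 = (2, 2)

Step 1: u_0 = a_0 = (-4, 4).
Step 2: u_1 = a_1 − (1/2)·u_0 = (2, 2).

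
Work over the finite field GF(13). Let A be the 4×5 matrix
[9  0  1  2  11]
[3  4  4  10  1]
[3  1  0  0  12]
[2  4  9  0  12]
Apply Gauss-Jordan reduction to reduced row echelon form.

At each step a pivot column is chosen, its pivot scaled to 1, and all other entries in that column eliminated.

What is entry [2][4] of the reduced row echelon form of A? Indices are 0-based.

M[2][4] = 6

pivot(0,0)=9: scale R0 → (1, 0, 3, 6, 7)
  clear (1,0): R1 −= (3)R0 → (0, 4, 8, 5, 6)
  clear (2,0): R2 −= (3)R0 → (0, 1, 4, 8, 4)
  clear (3,0): R3 −= (2)R0 → (0, 4, 3, 1, 11)
pivot(1,1)=4: scale R1 → (0, 1, 2, 11, 8)
  clear (2,1): R2 −= (1)R1 → (0, 0, 2, 10, 9)
  clear (3,1): R3 −= (4)R1 → (0, 0, 8, 9, 5)
pivot(2,2)=2: scale R2 → (0, 0, 1, 5, 11)
  clear (0,2): R0 −= (3)R2 → (1, 0, 0, 4, 0)
  clear (1,2): R1 −= (2)R2 → (0, 1, 0, 1, 12)
  clear (3,2): R3 −= (8)R2 → (0, 0, 0, 8, 8)
pivot(3,3)=8: scale R3 → (0, 0, 0, 1, 1)
  clear (0,3): R0 −= (4)R3 → (1, 0, 0, 0, 9)
  clear (1,3): R1 −= (1)R3 → (0, 1, 0, 0, 11)
  clear (2,3): R2 −= (5)R3 → (0, 0, 1, 0, 6)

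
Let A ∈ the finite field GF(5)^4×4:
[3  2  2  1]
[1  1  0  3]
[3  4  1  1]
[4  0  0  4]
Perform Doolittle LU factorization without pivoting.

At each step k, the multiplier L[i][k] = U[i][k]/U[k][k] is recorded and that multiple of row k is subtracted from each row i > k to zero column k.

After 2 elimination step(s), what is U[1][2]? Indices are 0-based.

Step 1: pivot at (0,0) is 3.
  row1 ← row1 − (2)·row0  ⇒  L[1][0]=2, U row1=(0, 2, 1, 1)
  row2 ← row2 − (1)·row0  ⇒  L[2][0]=1, U row2=(0, 2, 4, 0)
  row3 ← row3 − (3)·row0  ⇒  L[3][0]=3, U row3=(0, 4, 4, 1)
Step 2: pivot at (1,1) is 2.
  row2 ← row2 − (1)·row1  ⇒  L[2][1]=1, U row2=(0, 0, 3, 4)
  row3 ← row3 − (2)·row1  ⇒  L[3][1]=2, U row3=(0, 0, 2, 4)

U[1][2] = 1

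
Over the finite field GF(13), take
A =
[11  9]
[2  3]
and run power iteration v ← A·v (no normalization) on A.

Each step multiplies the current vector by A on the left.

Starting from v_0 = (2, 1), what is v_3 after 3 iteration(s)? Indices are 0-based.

v_3 = (4, 4)

v_0 = (2, 1).
v_1 = A·v_0 = (5, 7).
v_2 = A·v_1 = (1, 5).
v_3 = A·v_2 = (4, 4).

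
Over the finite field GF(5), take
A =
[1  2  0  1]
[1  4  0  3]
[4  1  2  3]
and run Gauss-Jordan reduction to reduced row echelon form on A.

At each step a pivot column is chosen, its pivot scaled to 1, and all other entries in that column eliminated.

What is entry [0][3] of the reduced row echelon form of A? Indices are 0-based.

M[0][3] = 4

step 1: normalize row 0 (÷1) = (1, 2, 0, 1)
  row 1: subtract 1×row0 = (0, 2, 0, 2)
  row 2: subtract 4×row0 = (0, 3, 2, 4)
step 2: normalize row 1 (÷2) = (0, 1, 0, 1)
  row 0: subtract 2×row1 = (1, 0, 0, 4)
  row 2: subtract 3×row1 = (0, 0, 2, 1)
step 3: normalize row 2 (÷2) = (0, 0, 1, 3)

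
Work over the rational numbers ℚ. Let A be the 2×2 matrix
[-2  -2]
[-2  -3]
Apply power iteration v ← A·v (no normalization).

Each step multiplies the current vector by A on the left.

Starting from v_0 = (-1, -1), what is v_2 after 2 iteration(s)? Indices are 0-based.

v_2 = (-18, -23)

v_0 = (-1, -1).
v_1 = A·v_0 = (4, 5).
v_2 = A·v_1 = (-18, -23).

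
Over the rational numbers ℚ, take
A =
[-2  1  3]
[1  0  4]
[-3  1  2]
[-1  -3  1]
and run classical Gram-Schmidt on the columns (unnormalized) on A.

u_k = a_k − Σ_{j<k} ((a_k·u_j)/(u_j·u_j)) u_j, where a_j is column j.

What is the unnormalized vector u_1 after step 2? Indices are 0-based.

Step 1: u_0 = a_0 = (-2, 1, -3, -1).
Step 2: u_1 = a_1 − (-2/15)·u_0 = (11/15, 2/15, 3/5, -47/15).

u_1 = (11/15, 2/15, 3/5, -47/15)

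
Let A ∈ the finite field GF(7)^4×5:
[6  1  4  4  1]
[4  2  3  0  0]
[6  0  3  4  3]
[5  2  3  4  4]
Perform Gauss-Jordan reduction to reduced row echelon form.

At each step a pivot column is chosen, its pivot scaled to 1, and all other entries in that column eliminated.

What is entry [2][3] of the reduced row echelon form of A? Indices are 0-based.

M[2][3] = 5

step 1: normalize row 0 (÷6) = (1, 6, 3, 3, 6)
  row 1: subtract 4×row0 = (0, 6, 5, 2, 4)
  row 2: subtract 6×row0 = (0, 6, 6, 0, 2)
  row 3: subtract 5×row0 = (0, 0, 2, 3, 2)
step 2: normalize row 1 (÷6) = (0, 1, 2, 5, 3)
  row 0: subtract 6×row1 = (1, 0, 5, 1, 2)
  row 2: subtract 6×row1 = (0, 0, 1, 5, 5)
step 3: normalize row 2 (÷1) = (0, 0, 1, 5, 5)
  row 0: subtract 5×row2 = (1, 0, 0, 4, 5)
  row 1: subtract 2×row2 = (0, 1, 0, 2, 0)
  row 3: subtract 2×row2 = (0, 0, 0, 0, 6)
skip col 3 (zero from row 3)
step 4: normalize row 3 (÷6) = (0, 0, 0, 0, 1)
  row 0: subtract 5×row3 = (1, 0, 0, 4, 0)
  row 2: subtract 5×row3 = (0, 0, 1, 5, 0)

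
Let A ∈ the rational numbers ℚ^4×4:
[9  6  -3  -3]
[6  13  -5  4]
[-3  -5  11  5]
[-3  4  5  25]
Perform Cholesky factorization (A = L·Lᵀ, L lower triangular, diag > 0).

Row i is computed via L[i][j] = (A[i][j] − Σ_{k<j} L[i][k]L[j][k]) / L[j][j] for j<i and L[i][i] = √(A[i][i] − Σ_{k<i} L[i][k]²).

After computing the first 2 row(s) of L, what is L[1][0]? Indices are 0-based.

Step 1: L[0][0] = √(9) = 3.
  L[1][0] = (6) / L[0][0] = 2.
Step 2: L[1][1] = √(9) = 3.

L[1][0] = 2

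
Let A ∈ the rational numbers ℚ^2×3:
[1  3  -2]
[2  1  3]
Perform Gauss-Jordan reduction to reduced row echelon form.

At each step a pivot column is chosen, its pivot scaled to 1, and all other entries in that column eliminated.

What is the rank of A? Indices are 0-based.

rank = 2

pivot(0,0)=1: scale R0 → (1, 3, -2)
  clear (1,0): R1 −= (2)R0 → (0, -5, 7)
pivot(1,1)=-5: scale R1 → (0, 1, -7/5)
  clear (0,1): R0 −= (3)R1 → (1, 0, 11/5)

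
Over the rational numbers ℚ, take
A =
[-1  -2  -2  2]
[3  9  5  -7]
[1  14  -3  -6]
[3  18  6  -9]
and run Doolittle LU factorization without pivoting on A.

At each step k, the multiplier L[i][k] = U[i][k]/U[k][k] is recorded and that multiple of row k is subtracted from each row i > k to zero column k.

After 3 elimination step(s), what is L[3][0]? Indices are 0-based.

Step 1: pivot at (0,0) is -1.
  row1 ← row1 − (-3)·row0  ⇒  L[1][0]=-3, U row1=(0, 3, -1, -1)
  row2 ← row2 − (-1)·row0  ⇒  L[2][0]=-1, U row2=(0, 12, -5, -4)
  row3 ← row3 − (-3)·row0  ⇒  L[3][0]=-3, U row3=(0, 12, 0, -3)
Step 2: pivot at (1,1) is 3.
  row2 ← row2 − (4)·row1  ⇒  L[2][1]=4, U row2=(0, 0, -1, 0)
  row3 ← row3 − (4)·row1  ⇒  L[3][1]=4, U row3=(0, 0, 4, 1)
Step 3: pivot at (2,2) is -1.
  row3 ← row3 − (-4)·row2  ⇒  L[3][2]=-4, U row3=(0, 0, 0, 1)

L[3][0] = -3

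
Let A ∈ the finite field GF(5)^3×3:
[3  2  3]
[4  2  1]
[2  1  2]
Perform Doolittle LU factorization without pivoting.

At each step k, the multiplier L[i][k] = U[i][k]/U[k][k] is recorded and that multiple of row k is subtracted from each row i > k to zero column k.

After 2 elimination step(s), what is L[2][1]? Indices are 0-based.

Step 1: pivot at (0,0) is 3.
  row1 ← row1 − (3)·row0  ⇒  L[1][0]=3, U row1=(0, 1, 2)
  row2 ← row2 − (4)·row0  ⇒  L[2][0]=4, U row2=(0, 3, 0)
Step 2: pivot at (1,1) is 1.
  row2 ← row2 − (3)·row1  ⇒  L[2][1]=3, U row2=(0, 0, 4)

L[2][1] = 3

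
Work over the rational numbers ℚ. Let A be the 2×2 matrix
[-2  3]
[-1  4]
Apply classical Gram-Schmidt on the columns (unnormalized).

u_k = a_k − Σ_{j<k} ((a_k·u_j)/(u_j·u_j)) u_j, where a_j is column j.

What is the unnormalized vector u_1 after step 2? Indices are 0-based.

Step 1: u_0 = a_0 = (-2, -1).
Step 2: u_1 = a_1 − (-2)·u_0 = (-1, 2).

u_1 = (-1, 2)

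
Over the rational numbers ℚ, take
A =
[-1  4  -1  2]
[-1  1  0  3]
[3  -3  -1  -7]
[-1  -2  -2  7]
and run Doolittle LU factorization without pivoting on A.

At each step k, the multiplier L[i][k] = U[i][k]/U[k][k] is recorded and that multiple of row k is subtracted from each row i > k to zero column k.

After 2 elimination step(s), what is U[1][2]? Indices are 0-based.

Step 1: pivot at (0,0) is -1.
  row1 ← row1 − (1)·row0  ⇒  L[1][0]=1, U row1=(0, -3, 1, 1)
  row2 ← row2 − (-3)·row0  ⇒  L[2][0]=-3, U row2=(0, 9, -4, -1)
  row3 ← row3 − (1)·row0  ⇒  L[3][0]=1, U row3=(0, -6, -1, 5)
Step 2: pivot at (1,1) is -3.
  row2 ← row2 − (-3)·row1  ⇒  L[2][1]=-3, U row2=(0, 0, -1, 2)
  row3 ← row3 − (2)·row1  ⇒  L[3][1]=2, U row3=(0, 0, -3, 3)

U[1][2] = 1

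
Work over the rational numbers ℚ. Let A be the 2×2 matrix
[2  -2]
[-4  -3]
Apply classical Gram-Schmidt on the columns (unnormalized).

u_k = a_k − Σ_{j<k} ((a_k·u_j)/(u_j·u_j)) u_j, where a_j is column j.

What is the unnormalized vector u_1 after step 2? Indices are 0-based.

u_1 = (-14/5, -7/5)

Step 1: u_0 = a_0 = (2, -4).
Step 2: u_1 = a_1 − (2/5)·u_0 = (-14/5, -7/5).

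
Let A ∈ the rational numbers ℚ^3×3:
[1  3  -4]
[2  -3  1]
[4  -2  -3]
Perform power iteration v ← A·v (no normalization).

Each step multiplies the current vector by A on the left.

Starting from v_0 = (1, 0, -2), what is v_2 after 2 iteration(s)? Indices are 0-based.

v_2 = (-31, 28, 6)

v_0 = (1, 0, -2).
v_1 = A·v_0 = (9, 0, 10).
v_2 = A·v_1 = (-31, 28, 6).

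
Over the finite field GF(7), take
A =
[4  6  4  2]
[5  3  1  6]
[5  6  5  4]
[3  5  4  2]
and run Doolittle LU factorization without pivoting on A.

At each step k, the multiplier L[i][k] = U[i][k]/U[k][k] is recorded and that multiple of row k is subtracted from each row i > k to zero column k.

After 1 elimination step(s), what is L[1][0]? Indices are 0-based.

k=0: U[0][0]=4
  eliminate (1,0): mult=3, new row 1: (0, 6, 3, 0); set L[1][0]=3
  eliminate (2,0): mult=3, new row 2: (0, 2, 0, 5); set L[2][0]=3
  eliminate (3,0): mult=6, new row 3: (0, 4, 1, 4); set L[3][0]=6

L[1][0] = 3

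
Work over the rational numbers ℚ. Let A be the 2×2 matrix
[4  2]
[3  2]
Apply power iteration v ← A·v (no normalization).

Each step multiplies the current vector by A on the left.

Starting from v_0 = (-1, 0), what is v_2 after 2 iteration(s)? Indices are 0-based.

v_0 = (-1, 0).
v_1 = A·v_0 = (-4, -3).
v_2 = A·v_1 = (-22, -18).

v_2 = (-22, -18)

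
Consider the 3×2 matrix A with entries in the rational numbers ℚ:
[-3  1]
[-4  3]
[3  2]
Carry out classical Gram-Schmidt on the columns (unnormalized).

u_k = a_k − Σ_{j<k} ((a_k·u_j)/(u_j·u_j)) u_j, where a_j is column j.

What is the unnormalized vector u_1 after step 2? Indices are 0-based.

Step 1: u_0 = a_0 = (-3, -4, 3).
Step 2: u_1 = a_1 − (-9/34)·u_0 = (7/34, 33/17, 95/34).

u_1 = (7/34, 33/17, 95/34)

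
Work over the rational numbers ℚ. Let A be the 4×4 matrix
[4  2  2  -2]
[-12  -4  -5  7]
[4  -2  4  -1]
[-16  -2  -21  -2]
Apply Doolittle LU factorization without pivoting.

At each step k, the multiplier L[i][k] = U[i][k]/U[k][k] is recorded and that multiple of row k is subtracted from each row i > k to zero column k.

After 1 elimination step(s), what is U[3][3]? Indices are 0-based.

U[3][3] = -10

k=0: U[0][0]=4
  eliminate (1,0): mult=-3, new row 1: (0, 2, 1, 1); set L[1][0]=-3
  eliminate (2,0): mult=1, new row 2: (0, -4, 2, 1); set L[2][0]=1
  eliminate (3,0): mult=-4, new row 3: (0, 6, -13, -10); set L[3][0]=-4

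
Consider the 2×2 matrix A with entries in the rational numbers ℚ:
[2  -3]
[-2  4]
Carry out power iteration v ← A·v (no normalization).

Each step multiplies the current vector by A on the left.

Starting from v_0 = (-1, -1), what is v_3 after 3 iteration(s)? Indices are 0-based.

v_0 = (-1, -1).
v_1 = A·v_0 = (1, -2).
v_2 = A·v_1 = (8, -10).
v_3 = A·v_2 = (46, -56).

v_3 = (46, -56)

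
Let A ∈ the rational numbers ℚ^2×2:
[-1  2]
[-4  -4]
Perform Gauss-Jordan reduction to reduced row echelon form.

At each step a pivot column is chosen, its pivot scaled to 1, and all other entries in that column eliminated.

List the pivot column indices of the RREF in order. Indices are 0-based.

pivot columns: 0, 1

pivot(0,0)=-1: scale R0 → (1, -2)
  clear (1,0): R1 −= (-4)R0 → (0, -12)
pivot(1,1)=-12: scale R1 → (0, 1)
  clear (0,1): R0 −= (-2)R1 → (1, 0)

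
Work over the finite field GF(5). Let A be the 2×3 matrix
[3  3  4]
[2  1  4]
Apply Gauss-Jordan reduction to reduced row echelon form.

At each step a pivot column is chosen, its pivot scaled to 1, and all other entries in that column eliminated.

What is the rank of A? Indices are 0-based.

rank = 2

[1] R0 /= 3  ⇒  (1, 1, 3)
     R1 -= 2·R0  ⇒  (0, 4, 3)
[2] R1 /= 4  ⇒  (0, 1, 2)
     R0 -= 1·R1  ⇒  (1, 0, 1)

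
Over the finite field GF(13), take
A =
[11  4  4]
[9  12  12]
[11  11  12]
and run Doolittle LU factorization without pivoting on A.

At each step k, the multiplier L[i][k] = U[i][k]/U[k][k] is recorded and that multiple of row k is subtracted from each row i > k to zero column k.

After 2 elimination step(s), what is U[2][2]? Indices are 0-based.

U[2][2] = 1

[col 0] pivot 11
  R1 -= 2*R0 → (0, 4, 4)  (L[1][0] := 2)
  R2 -= 1*R0 → (0, 7, 8)  (L[2][0] := 1)
[col 1] pivot 4
  R2 -= 5*R1 → (0, 0, 1)  (L[2][1] := 5)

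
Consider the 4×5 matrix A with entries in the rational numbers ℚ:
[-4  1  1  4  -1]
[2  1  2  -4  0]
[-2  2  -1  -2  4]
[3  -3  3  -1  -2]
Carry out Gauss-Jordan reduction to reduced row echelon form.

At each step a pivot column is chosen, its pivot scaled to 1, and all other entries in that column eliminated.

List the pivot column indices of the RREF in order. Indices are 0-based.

pivot columns: 0, 1, 2, 3

step 1: normalize row 0 (÷-4) = (1, -1/4, -1/4, -1, 1/4)
  row 1: subtract 2×row0 = (0, 3/2, 5/2, -2, -1/2)
  row 2: subtract -2×row0 = (0, 3/2, -3/2, -4, 9/2)
  row 3: subtract 3×row0 = (0, -9/4, 15/4, 2, -11/4)
step 2: normalize row 1 (÷3/2) = (0, 1, 5/3, -4/3, -1/3)
  row 0: subtract -1/4×row1 = (1, 0, 1/6, -4/3, 1/6)
  row 2: subtract 3/2×row1 = (0, 0, -4, -2, 5)
  row 3: subtract -9/4×row1 = (0, 0, 15/2, -1, -7/2)
step 3: normalize row 2 (÷-4) = (0, 0, 1, 1/2, -5/4)
  row 0: subtract 1/6×row2 = (1, 0, 0, -17/12, 3/8)
  row 1: subtract 5/3×row2 = (0, 1, 0, -13/6, 7/4)
  row 3: subtract 15/2×row2 = (0, 0, 0, -19/4, 47/8)
step 4: normalize row 3 (÷-19/4) = (0, 0, 0, 1, -47/38)
  row 0: subtract -17/12×row3 = (1, 0, 0, 0, -157/114)
  row 1: subtract -13/6×row3 = (0, 1, 0, 0, -53/57)
  row 2: subtract 1/2×row3 = (0, 0, 1, 0, -12/19)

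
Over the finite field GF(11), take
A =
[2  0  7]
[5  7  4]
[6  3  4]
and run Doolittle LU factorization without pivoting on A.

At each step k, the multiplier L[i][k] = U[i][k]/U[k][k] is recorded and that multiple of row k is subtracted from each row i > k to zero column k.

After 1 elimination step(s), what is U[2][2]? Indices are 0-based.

Step 1: pivot at (0,0) is 2.
  row1 ← row1 − (8)·row0  ⇒  L[1][0]=8, U row1=(0, 7, 3)
  row2 ← row2 − (3)·row0  ⇒  L[2][0]=3, U row2=(0, 3, 5)

U[2][2] = 5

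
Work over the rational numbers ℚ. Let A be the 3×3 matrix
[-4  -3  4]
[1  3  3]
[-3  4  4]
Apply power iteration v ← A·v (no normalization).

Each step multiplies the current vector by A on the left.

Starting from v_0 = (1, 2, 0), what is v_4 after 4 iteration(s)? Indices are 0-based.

v_4 = (-169, 2028, 2366)

v_0 = (1, 2, 0).
v_1 = A·v_0 = (-10, 7, 5).
v_2 = A·v_1 = (39, 26, 78).
v_3 = A·v_2 = (78, 351, 299).
v_4 = A·v_3 = (-169, 2028, 2366).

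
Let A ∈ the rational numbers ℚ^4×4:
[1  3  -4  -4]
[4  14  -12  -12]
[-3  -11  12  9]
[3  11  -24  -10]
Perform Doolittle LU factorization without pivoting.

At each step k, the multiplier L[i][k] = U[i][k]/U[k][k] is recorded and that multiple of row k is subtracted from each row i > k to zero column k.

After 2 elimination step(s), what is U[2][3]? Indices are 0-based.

U[2][3] = 1

Step 1: pivot at (0,0) is 1.
  row1 ← row1 − (4)·row0  ⇒  L[1][0]=4, U row1=(0, 2, 4, 4)
  row2 ← row2 − (-3)·row0  ⇒  L[2][0]=-3, U row2=(0, -2, 0, -3)
  row3 ← row3 − (3)·row0  ⇒  L[3][0]=3, U row3=(0, 2, -12, 2)
Step 2: pivot at (1,1) is 2.
  row2 ← row2 − (-1)·row1  ⇒  L[2][1]=-1, U row2=(0, 0, 4, 1)
  row3 ← row3 − (1)·row1  ⇒  L[3][1]=1, U row3=(0, 0, -16, -2)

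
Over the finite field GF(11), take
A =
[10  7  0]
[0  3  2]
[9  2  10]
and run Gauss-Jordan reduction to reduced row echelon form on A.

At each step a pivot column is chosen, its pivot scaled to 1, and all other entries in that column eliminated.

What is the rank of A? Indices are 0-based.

rank = 3

step 1: normalize row 0 (÷10) = (1, 4, 0)
  row 2: subtract 9×row0 = (0, 10, 10)
step 2: normalize row 1 (÷3) = (0, 1, 8)
  row 0: subtract 4×row1 = (1, 0, 1)
  row 2: subtract 10×row1 = (0, 0, 7)
step 3: normalize row 2 (÷7) = (0, 0, 1)
  row 0: subtract 1×row2 = (1, 0, 0)
  row 1: subtract 8×row2 = (0, 1, 0)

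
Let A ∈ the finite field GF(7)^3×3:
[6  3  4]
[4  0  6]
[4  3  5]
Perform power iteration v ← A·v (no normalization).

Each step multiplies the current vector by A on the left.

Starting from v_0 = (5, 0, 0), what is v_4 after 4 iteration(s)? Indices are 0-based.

v_4 = (2, 6, 5)

v_0 = (5, 0, 0).
v_1 = A·v_0 = (2, 6, 6).
v_2 = A·v_1 = (5, 2, 0).
v_3 = A·v_2 = (1, 6, 5).
v_4 = A·v_3 = (2, 6, 5).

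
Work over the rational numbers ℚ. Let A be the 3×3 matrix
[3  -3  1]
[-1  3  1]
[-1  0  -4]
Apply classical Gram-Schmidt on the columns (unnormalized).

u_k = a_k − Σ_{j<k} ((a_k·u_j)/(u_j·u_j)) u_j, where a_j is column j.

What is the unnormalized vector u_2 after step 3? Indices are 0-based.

u_2 = (-1, -1, -2)

Step 1: u_0 = a_0 = (3, -1, -1).
Step 2: u_1 = a_1 − (-12/11)·u_0 = (3/11, 21/11, -12/11).
Step 3: u_2 = a_2 − (6/11)·u_0 − (4/3)·u_1 = (-1, -1, -2).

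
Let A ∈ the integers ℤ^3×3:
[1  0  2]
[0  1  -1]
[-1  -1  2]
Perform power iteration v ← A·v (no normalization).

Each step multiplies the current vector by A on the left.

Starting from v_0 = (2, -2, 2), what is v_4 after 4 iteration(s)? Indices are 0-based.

v_4 = (38, -20, 0)

v_0 = (2, -2, 2).
v_1 = A·v_0 = (6, -4, 4).
v_2 = A·v_1 = (14, -8, 6).
v_3 = A·v_2 = (26, -14, 6).
v_4 = A·v_3 = (38, -20, 0).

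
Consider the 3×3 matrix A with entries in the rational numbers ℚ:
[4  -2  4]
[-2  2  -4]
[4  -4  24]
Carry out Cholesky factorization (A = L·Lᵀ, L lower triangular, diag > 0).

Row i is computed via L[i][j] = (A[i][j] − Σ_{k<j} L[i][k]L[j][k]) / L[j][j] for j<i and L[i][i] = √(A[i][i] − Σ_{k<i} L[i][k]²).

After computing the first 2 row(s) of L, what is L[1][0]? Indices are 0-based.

L[1][0] = -1

Step 1: L[0][0] = √(4) = 2.
  L[1][0] = (-2) / L[0][0] = -1.
Step 2: L[1][1] = √(1) = 1.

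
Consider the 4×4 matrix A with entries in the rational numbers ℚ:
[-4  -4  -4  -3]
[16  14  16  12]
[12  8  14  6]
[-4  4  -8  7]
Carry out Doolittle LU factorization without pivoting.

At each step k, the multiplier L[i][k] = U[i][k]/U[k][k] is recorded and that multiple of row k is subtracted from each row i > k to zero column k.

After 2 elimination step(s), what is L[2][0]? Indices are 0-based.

L[2][0] = -3

k=0: U[0][0]=-4
  eliminate (1,0): mult=-4, new row 1: (0, -2, 0, 0); set L[1][0]=-4
  eliminate (2,0): mult=-3, new row 2: (0, -4, 2, -3); set L[2][0]=-3
  eliminate (3,0): mult=1, new row 3: (0, 8, -4, 10); set L[3][0]=1
k=1: U[1][1]=-2
  eliminate (2,1): mult=2, new row 2: (0, 0, 2, -3); set L[2][1]=2
  eliminate (3,1): mult=-4, new row 3: (0, 0, -4, 10); set L[3][1]=-4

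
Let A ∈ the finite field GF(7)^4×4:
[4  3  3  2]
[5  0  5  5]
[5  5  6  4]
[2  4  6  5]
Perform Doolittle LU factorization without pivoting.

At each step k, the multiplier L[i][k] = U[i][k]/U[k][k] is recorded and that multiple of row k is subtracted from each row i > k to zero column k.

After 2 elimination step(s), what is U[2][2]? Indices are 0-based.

Step 1: pivot at (0,0) is 4.
  row1 ← row1 − (3)·row0  ⇒  L[1][0]=3, U row1=(0, 5, 3, 6)
  row2 ← row2 − (3)·row0  ⇒  L[2][0]=3, U row2=(0, 3, 4, 5)
  row3 ← row3 − (4)·row0  ⇒  L[3][0]=4, U row3=(0, 6, 1, 4)
Step 2: pivot at (1,1) is 5.
  row2 ← row2 − (2)·row1  ⇒  L[2][1]=2, U row2=(0, 0, 5, 0)
  row3 ← row3 − (4)·row1  ⇒  L[3][1]=4, U row3=(0, 0, 3, 1)

U[2][2] = 5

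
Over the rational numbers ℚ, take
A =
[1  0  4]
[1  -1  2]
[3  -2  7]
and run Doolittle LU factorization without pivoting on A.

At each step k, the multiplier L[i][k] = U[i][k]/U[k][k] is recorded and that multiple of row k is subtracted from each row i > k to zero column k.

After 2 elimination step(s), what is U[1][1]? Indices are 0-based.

U[1][1] = -1

k=0: U[0][0]=1
  eliminate (1,0): mult=1, new row 1: (0, -1, -2); set L[1][0]=1
  eliminate (2,0): mult=3, new row 2: (0, -2, -5); set L[2][0]=3
k=1: U[1][1]=-1
  eliminate (2,1): mult=2, new row 2: (0, 0, -1); set L[2][1]=2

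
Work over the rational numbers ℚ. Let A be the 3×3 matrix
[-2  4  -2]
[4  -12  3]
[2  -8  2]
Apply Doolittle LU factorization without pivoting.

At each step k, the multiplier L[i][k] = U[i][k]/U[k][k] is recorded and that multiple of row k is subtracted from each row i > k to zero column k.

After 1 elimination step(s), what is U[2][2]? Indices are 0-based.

k=0: U[0][0]=-2
  eliminate (1,0): mult=-2, new row 1: (0, -4, -1); set L[1][0]=-2
  eliminate (2,0): mult=-1, new row 2: (0, -4, 0); set L[2][0]=-1

U[2][2] = 0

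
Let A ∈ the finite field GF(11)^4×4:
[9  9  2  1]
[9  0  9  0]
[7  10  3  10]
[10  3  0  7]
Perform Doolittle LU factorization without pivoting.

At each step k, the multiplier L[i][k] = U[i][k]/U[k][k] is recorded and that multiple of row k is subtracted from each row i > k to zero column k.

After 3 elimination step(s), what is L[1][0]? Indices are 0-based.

L[1][0] = 1

Step 1: pivot at (0,0) is 9.
  row1 ← row1 − (1)·row0  ⇒  L[1][0]=1, U row1=(0, 2, 7, 10)
  row2 ← row2 − (2)·row0  ⇒  L[2][0]=2, U row2=(0, 3, 10, 8)
  row3 ← row3 − (6)·row0  ⇒  L[3][0]=6, U row3=(0, 4, 10, 1)
Step 2: pivot at (1,1) is 2.
  row2 ← row2 − (7)·row1  ⇒  L[2][1]=7, U row2=(0, 0, 5, 4)
  row3 ← row3 − (2)·row1  ⇒  L[3][1]=2, U row3=(0, 0, 7, 3)
Step 3: pivot at (2,2) is 5.
  row3 ← row3 − (8)·row2  ⇒  L[3][2]=8, U row3=(0, 0, 0, 4)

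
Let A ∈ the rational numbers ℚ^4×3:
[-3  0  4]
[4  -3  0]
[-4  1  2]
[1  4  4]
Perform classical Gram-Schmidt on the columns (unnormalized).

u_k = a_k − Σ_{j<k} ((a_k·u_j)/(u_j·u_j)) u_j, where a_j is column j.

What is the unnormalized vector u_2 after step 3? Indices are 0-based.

u_2 = (266/79, 623/237, 133/237, 434/237)

Step 1: u_0 = a_0 = (-3, 4, -4, 1).
Step 2: u_1 = a_1 − (-2/7)·u_0 = (-6/7, -13/7, -1/7, 30/7).
Step 3: u_2 = a_2 − (-8/21)·u_0 − (47/79)·u_1 = (266/79, 623/237, 133/237, 434/237).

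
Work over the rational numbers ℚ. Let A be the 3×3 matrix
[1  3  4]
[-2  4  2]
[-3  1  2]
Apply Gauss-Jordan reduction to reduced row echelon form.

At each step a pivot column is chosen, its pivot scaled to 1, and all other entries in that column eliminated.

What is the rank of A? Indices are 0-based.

step 1: normalize row 0 (÷1) = (1, 3, 4)
  row 1: subtract -2×row0 = (0, 10, 10)
  row 2: subtract -3×row0 = (0, 10, 14)
step 2: normalize row 1 (÷10) = (0, 1, 1)
  row 0: subtract 3×row1 = (1, 0, 1)
  row 2: subtract 10×row1 = (0, 0, 4)
step 3: normalize row 2 (÷4) = (0, 0, 1)
  row 0: subtract 1×row2 = (1, 0, 0)
  row 1: subtract 1×row2 = (0, 1, 0)

rank = 3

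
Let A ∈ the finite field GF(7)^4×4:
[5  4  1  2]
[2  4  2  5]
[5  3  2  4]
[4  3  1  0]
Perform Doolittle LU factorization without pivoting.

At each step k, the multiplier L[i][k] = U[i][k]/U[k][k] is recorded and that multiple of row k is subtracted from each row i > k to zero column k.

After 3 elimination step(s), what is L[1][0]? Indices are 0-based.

Step 1: pivot at (0,0) is 5.
  row1 ← row1 − (6)·row0  ⇒  L[1][0]=6, U row1=(0, 1, 3, 0)
  row2 ← row2 − (1)·row0  ⇒  L[2][0]=1, U row2=(0, 6, 1, 2)
  row3 ← row3 − (5)·row0  ⇒  L[3][0]=5, U row3=(0, 4, 3, 4)
Step 2: pivot at (1,1) is 1.
  row2 ← row2 − (6)·row1  ⇒  L[2][1]=6, U row2=(0, 0, 4, 2)
  row3 ← row3 − (4)·row1  ⇒  L[3][1]=4, U row3=(0, 0, 5, 4)
Step 3: pivot at (2,2) is 4.
  row3 ← row3 − (3)·row2  ⇒  L[3][2]=3, U row3=(0, 0, 0, 5)

L[1][0] = 6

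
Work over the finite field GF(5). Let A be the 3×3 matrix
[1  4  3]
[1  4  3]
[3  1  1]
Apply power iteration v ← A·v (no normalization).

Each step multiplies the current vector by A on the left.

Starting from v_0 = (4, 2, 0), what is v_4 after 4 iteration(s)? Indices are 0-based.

v_0 = (4, 2, 0).
v_1 = A·v_0 = (2, 2, 4).
v_2 = A·v_1 = (2, 2, 2).
v_3 = A·v_2 = (1, 1, 0).
v_4 = A·v_3 = (0, 0, 4).

v_4 = (0, 0, 4)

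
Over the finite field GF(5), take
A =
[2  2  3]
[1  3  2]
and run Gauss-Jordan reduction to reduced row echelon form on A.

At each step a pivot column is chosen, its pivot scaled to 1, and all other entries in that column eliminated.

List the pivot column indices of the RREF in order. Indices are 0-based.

pivot columns: 0, 1

step 1: normalize row 0 (÷2) = (1, 1, 4)
  row 1: subtract 1×row0 = (0, 2, 3)
step 2: normalize row 1 (÷2) = (0, 1, 4)
  row 0: subtract 1×row1 = (1, 0, 0)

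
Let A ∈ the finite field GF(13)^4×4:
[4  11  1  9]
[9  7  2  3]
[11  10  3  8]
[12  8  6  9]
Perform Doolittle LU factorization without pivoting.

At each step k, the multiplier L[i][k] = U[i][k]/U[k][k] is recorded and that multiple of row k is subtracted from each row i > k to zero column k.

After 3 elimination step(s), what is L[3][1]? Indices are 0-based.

Step 1: pivot at (0,0) is 4.
  row1 ← row1 − (12)·row0  ⇒  L[1][0]=12, U row1=(0, 5, 3, 12)
  row2 ← row2 − (6)·row0  ⇒  L[2][0]=6, U row2=(0, 9, 10, 6)
  row3 ← row3 − (3)·row0  ⇒  L[3][0]=3, U row3=(0, 1, 3, 8)
Step 2: pivot at (1,1) is 5.
  row2 ← row2 − (7)·row1  ⇒  L[2][1]=7, U row2=(0, 0, 2, 0)
  row3 ← row3 − (8)·row1  ⇒  L[3][1]=8, U row3=(0, 0, 5, 3)
Step 3: pivot at (2,2) is 2.
  row3 ← row3 − (9)·row2  ⇒  L[3][2]=9, U row3=(0, 0, 0, 3)

L[3][1] = 8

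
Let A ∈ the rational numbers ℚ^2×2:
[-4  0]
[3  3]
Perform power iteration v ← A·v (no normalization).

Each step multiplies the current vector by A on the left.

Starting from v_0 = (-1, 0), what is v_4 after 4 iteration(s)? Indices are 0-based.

v_0 = (-1, 0).
v_1 = A·v_0 = (4, -3).
v_2 = A·v_1 = (-16, 3).
v_3 = A·v_2 = (64, -39).
v_4 = A·v_3 = (-256, 75).

v_4 = (-256, 75)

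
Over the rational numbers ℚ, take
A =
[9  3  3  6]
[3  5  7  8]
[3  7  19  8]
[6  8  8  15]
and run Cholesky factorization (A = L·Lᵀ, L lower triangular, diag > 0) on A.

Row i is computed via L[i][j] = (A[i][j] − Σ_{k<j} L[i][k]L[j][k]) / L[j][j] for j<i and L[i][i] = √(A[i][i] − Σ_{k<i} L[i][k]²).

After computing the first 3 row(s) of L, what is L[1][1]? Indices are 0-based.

Step 1: L[0][0] = √(9) = 3.
  L[1][0] = (3) / L[0][0] = 1.
Step 2: L[1][1] = √(4) = 2.
  L[2][0] = (3) / L[0][0] = 1.
  L[2][1] = (6) / L[1][1] = 3.
Step 3: L[2][2] = √(9) = 3.

L[1][1] = 2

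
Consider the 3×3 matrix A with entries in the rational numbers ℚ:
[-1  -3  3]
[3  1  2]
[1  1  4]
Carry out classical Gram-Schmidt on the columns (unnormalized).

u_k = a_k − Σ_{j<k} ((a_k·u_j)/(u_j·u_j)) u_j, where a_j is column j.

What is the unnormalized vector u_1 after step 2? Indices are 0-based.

Step 1: u_0 = a_0 = (-1, 3, 1).
Step 2: u_1 = a_1 − (7/11)·u_0 = (-26/11, -10/11, 4/11).

u_1 = (-26/11, -10/11, 4/11)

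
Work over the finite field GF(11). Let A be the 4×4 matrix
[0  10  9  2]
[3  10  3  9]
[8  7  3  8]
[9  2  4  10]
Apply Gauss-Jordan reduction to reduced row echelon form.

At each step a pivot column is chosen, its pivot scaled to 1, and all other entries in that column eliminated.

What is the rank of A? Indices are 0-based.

rank = 4

[1] R0 <-> R1
[1] R0 /= 3  ⇒  (1, 7, 1, 3)
     R2 -= 8·R0  ⇒  (0, 6, 6, 6)
     R3 -= 9·R0  ⇒  (0, 5, 6, 5)
[2] R1 /= 10  ⇒  (0, 1, 2, 9)
     R0 -= 7·R1  ⇒  (1, 0, 9, 6)
     R2 -= 6·R1  ⇒  (0, 0, 5, 7)
     R3 -= 5·R1  ⇒  (0, 0, 7, 4)
[3] R2 /= 5  ⇒  (0, 0, 1, 8)
     R0 -= 9·R2  ⇒  (1, 0, 0, 0)
     R1 -= 2·R2  ⇒  (0, 1, 0, 4)
     R3 -= 7·R2  ⇒  (0, 0, 0, 3)
[4] R3 /= 3  ⇒  (0, 0, 0, 1)
     R1 -= 4·R3  ⇒  (0, 1, 0, 0)
     R2 -= 8·R3  ⇒  (0, 0, 1, 0)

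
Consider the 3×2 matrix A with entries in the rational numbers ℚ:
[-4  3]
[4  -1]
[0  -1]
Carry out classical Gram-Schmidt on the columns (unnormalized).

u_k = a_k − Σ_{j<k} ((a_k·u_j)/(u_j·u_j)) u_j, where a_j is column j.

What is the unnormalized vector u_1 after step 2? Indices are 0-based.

u_1 = (1, 1, -1)

Step 1: u_0 = a_0 = (-4, 4, 0).
Step 2: u_1 = a_1 − (-1/2)·u_0 = (1, 1, -1).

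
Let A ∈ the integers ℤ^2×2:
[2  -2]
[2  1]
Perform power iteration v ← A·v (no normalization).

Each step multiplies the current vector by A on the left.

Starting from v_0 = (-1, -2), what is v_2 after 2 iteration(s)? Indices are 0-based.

v_0 = (-1, -2).
v_1 = A·v_0 = (2, -4).
v_2 = A·v_1 = (12, 0).

v_2 = (12, 0)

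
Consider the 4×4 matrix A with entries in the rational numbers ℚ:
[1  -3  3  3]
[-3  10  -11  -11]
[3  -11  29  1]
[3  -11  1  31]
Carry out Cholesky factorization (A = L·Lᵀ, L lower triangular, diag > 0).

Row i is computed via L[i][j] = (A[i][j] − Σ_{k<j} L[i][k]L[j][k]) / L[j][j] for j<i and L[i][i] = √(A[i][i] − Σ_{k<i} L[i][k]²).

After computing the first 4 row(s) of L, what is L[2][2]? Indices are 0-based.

L[2][2] = 4

Step 1: L[0][0] = √(1) = 1.
  L[1][0] = (-3) / L[0][0] = -3.
Step 2: L[1][1] = √(1) = 1.
  L[2][0] = (3) / L[0][0] = 3.
  L[2][1] = (-2) / L[1][1] = -2.
Step 3: L[2][2] = √(16) = 4.
  L[3][0] = (3) / L[0][0] = 3.
  L[3][1] = (-2) / L[1][1] = -2.
  L[3][2] = (-12) / L[2][2] = -3.
Step 4: L[3][3] = √(9) = 3.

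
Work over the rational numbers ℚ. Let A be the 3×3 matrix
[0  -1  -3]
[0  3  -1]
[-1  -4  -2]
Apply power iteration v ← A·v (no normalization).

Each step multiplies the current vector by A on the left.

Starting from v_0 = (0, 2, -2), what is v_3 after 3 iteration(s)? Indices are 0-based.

v_0 = (0, 2, -2).
v_1 = A·v_0 = (4, 8, -4).
v_2 = A·v_1 = (4, 28, -28).
v_3 = A·v_2 = (56, 112, -60).

v_3 = (56, 112, -60)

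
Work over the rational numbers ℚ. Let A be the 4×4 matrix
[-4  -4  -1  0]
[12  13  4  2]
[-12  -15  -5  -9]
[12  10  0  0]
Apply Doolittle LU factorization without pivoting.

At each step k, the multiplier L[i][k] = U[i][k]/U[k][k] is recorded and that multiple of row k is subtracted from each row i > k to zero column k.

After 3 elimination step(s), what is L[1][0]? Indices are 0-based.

Step 1: pivot at (0,0) is -4.
  row1 ← row1 − (-3)·row0  ⇒  L[1][0]=-3, U row1=(0, 1, 1, 2)
  row2 ← row2 − (3)·row0  ⇒  L[2][0]=3, U row2=(0, -3, -2, -9)
  row3 ← row3 − (-3)·row0  ⇒  L[3][0]=-3, U row3=(0, -2, -3, 0)
Step 2: pivot at (1,1) is 1.
  row2 ← row2 − (-3)·row1  ⇒  L[2][1]=-3, U row2=(0, 0, 1, -3)
  row3 ← row3 − (-2)·row1  ⇒  L[3][1]=-2, U row3=(0, 0, -1, 4)
Step 3: pivot at (2,2) is 1.
  row3 ← row3 − (-1)·row2  ⇒  L[3][2]=-1, U row3=(0, 0, 0, 1)

L[1][0] = -3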